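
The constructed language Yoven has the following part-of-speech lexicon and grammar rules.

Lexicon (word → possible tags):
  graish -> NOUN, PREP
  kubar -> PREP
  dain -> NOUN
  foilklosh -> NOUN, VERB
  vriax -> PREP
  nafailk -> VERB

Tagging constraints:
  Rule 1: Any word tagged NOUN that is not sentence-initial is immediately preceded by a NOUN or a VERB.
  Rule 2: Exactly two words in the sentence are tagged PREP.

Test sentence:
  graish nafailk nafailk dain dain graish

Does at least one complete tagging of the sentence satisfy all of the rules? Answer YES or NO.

YES

Candidates per position — 1:graish {NOUN,PREP}; 2:nafailk {VERB}; 3:nafailk {VERB}; 4:dain {NOUN}; 5:dain {NOUN}; 6:graish {NOUN,PREP}.
One satisfying assignment: PREP VERB VERB NOUN NOUN PREP.
Verifying each rule — rule 1 holds; rule 2 holds.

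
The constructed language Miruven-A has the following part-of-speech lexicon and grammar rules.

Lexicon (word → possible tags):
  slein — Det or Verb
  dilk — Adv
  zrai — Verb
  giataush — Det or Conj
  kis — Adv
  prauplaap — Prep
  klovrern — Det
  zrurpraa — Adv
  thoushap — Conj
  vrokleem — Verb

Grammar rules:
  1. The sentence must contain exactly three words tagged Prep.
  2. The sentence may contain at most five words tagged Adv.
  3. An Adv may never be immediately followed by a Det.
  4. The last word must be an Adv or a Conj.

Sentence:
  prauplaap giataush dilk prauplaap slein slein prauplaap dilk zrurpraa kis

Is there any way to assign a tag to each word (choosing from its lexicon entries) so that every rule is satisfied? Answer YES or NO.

Candidates per position — 1:prauplaap {Prep}; 2:giataush {Det,Conj}; 3:dilk {Adv}; 4:prauplaap {Prep}; 5:slein {Det,Verb}; 6:slein {Det,Verb}; 7:prauplaap {Prep}; 8:dilk {Adv}; 9:zrurpraa {Adv}; 10:kis {Adv}.
One satisfying assignment: Prep Det Adv Prep Verb Det Prep Adv Adv Adv.
Verifying each rule — rule 1 ✓; rule 2 ✓; rule 3 ✓; rule 4 ✓.

YES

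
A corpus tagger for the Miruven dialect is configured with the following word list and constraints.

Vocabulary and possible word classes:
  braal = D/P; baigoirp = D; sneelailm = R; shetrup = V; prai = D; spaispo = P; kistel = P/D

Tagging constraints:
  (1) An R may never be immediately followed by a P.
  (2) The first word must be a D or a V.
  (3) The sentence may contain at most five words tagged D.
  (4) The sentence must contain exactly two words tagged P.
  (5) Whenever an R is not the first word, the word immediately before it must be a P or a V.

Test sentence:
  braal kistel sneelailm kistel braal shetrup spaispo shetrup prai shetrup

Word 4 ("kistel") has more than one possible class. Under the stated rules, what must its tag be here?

Candidates per position — 1:braal {D,P}; 2:kistel {P,D}; 3:sneelailm {R}; 4:kistel {P,D}; 5:braal {D,P}; 6:shetrup {V}; 7:spaispo {P}; 8:shetrup {V}; 9:prai {D}; 10:shetrup {V}.
At position 1, choosing P makes rule 2 impossible to satisfy; hence D.
At position 2, choosing D makes rule 5 impossible to satisfy; hence P.
At position 4, choosing P makes rule 1 impossible to satisfy; hence D.
At position 5, choosing P makes rule 4 impossible to satisfy; hence D.
The only consistent sequence is: D P R D D V P V D V.
Checking: rule 1 holds; rule 2 holds; rule 3 holds; rule 4 holds; rule 5 holds.

D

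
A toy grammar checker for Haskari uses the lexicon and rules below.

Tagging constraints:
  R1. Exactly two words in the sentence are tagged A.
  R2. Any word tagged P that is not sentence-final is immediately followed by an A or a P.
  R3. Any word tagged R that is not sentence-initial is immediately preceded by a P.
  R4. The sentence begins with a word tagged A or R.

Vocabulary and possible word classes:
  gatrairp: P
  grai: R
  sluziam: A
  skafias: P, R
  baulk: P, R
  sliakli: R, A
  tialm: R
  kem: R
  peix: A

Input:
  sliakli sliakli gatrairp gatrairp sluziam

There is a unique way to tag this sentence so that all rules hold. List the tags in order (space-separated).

Candidates per position — 1:sliakli {R,A}; 2:sliakli {R,A}; 3:gatrairp {P}; 4:gatrairp {P}; 5:sluziam {A}.
At position 2, choosing R makes rule 3 impossible to satisfy; hence A.
At position 1, choosing A makes rule 1 impossible to satisfy; hence R.
The only consistent sequence is: R A P P A.
Verifying each rule — rule 1 holds; rule 2 holds; rule 3 holds; rule 4 holds.

R A P P A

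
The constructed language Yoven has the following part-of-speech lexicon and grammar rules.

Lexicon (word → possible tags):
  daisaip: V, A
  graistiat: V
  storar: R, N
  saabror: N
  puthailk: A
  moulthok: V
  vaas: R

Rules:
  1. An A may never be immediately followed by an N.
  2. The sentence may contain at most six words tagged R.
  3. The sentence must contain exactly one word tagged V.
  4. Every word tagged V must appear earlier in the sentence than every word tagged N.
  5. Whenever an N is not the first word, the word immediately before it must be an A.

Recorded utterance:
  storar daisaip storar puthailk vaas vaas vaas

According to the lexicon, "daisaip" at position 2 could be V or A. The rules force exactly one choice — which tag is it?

V

Candidates per position — 1:storar {R,N}; 2:daisaip {V,A}; 3:storar {R,N}; 4:puthailk {A}; 5:vaas {R}; 6:vaas {R}; 7:vaas {R}.
Word 2 cannot be A — rule 3 would then fail for every completion. It is V.
Word 3 cannot be N — rule 5 would then fail for every completion. It is R.
Word 1 cannot be N — rule 4 would then fail for every completion. It is R.
So the tagging must be: R V R A R R R.
Checking: rule 1 satisfied; rule 2 satisfied; rule 3 satisfied; rule 4 satisfied; rule 5 satisfied.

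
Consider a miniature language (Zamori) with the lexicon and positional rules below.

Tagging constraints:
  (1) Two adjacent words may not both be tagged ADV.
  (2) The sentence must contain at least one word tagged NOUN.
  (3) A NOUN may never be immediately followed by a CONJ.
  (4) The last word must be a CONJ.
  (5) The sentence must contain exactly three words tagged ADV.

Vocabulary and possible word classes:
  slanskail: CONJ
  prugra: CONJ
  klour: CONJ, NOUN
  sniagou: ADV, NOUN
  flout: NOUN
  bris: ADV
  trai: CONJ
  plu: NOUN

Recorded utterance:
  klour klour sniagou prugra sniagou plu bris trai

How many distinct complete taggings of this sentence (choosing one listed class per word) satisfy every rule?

Candidates per position — 1:klour {CONJ,NOUN}; 2:klour {CONJ,NOUN}; 3:sniagou {ADV,NOUN}; 4:prugra {CONJ}; 5:sniagou {ADV,NOUN}; 6:plu {NOUN}; 7:bris {ADV}; 8:trai {CONJ}.
There are 16 candidate sequences in total.
The sequences that satisfy every rule: CONJ CONJ ADV CONJ ADV NOUN ADV CONJ; CONJ NOUN ADV CONJ ADV NOUN ADV CONJ; NOUN NOUN ADV CONJ ADV NOUN ADV CONJ.
Count = 3.

3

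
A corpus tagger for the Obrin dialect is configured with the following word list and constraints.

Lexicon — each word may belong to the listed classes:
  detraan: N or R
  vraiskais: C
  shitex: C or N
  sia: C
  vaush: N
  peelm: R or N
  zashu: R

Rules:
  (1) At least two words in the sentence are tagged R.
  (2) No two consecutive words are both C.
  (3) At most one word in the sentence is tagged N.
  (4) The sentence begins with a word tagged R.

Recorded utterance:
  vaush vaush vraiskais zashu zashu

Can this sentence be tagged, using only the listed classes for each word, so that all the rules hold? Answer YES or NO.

NO

Candidates per position — 1:vaush {N}; 2:vaush {N}; 3:vraiskais {C}; 4:zashu {R}; 5:zashu {R}.
Rule 3 cannot be satisfied by any choice of tags from the lexicon.
So there is no consistent tagging.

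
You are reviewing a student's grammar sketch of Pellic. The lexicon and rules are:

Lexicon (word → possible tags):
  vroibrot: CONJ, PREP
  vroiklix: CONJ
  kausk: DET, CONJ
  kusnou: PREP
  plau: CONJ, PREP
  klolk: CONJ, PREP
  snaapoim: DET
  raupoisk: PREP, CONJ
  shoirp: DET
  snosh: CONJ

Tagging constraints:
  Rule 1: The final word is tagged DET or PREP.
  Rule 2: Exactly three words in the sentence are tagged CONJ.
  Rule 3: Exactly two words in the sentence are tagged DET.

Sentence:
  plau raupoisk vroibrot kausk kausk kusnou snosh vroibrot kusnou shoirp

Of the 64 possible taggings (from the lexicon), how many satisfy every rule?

8

Candidates per position — 1:plau {CONJ,PREP}; 2:raupoisk {PREP,CONJ}; 3:vroibrot {CONJ,PREP}; 4:kausk {DET,CONJ}; 5:kausk {DET,CONJ}; 6:kusnou {PREP}; 7:snosh {CONJ}; 8:vroibrot {CONJ,PREP}; 9:kusnou {PREP}; 10:shoirp {DET}.
There are 64 candidate sequences in total.
Checking each against the rules leaves 8 sequences.
Count = 8.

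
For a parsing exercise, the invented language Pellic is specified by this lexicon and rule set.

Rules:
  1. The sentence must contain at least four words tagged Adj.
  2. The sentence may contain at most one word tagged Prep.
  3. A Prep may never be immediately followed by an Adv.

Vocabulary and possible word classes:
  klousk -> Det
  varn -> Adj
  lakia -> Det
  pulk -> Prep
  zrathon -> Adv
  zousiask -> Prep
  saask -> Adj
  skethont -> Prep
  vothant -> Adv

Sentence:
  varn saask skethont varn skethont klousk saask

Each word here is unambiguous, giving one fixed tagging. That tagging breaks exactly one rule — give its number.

2

Fixed tagging: Adj Adj Prep Adj Prep Det Adj.
Applying the rules: R1 pass, R2 fail, R3 pass.
Only rule 2 fails.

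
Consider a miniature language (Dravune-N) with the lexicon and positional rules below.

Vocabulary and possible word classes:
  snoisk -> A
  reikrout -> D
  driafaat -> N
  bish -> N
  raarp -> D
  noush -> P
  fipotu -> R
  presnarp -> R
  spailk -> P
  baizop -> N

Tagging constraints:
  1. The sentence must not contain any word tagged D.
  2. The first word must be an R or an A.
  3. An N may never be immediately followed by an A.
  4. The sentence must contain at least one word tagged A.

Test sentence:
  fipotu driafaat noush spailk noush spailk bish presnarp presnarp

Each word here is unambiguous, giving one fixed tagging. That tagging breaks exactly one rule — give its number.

4

Fixed tagging: R N P P P P N R R.
Rule check: R1 pass, R2 pass, R3 pass, R4 fail.
Only rule 4 fails.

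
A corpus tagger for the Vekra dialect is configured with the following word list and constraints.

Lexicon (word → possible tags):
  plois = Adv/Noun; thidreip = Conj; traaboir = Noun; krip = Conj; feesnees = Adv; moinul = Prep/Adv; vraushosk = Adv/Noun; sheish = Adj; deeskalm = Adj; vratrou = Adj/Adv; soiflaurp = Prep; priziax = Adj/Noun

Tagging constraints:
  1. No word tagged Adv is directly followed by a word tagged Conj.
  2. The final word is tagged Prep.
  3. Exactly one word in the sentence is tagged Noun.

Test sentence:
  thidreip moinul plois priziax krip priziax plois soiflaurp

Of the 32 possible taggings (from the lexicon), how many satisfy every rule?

Candidates per position — 1:thidreip {Conj}; 2:moinul {Prep,Adv}; 3:plois {Adv,Noun}; 4:priziax {Adj,Noun}; 5:krip {Conj}; 6:priziax {Adj,Noun}; 7:plois {Adv,Noun}; 8:soiflaurp {Prep}.
There are 32 candidate sequences in total.
Checking each against the rules leaves 8 sequences.
Count = 8.

8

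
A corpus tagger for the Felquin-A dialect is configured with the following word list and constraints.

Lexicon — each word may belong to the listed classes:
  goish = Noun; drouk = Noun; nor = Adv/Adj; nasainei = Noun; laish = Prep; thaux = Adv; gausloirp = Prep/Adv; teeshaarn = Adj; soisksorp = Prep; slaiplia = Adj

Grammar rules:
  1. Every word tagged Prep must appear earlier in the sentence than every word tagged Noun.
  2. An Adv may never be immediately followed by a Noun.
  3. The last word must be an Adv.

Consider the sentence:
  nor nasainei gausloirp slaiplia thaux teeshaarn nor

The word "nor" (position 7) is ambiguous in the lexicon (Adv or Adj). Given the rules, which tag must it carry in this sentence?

Adv

Candidates per position — 1:nor {Adv,Adj}; 2:nasainei {Noun}; 3:gausloirp {Prep,Adv}; 4:slaiplia {Adj}; 5:thaux {Adv}; 6:teeshaarn {Adj}; 7:nor {Adv,Adj}.
Position 1: Adv is ruled out by rule 2; that leaves Adj.
Position 3: Prep is ruled out by rule 1; that leaves Adv.
Position 7: Adj is ruled out by rule 3; that leaves Adv.
That leaves exactly one tagging: Adj Noun Adv Adj Adv Adj Adv.
Check: rule 1 ok; rule 2 ok; rule 3 ok.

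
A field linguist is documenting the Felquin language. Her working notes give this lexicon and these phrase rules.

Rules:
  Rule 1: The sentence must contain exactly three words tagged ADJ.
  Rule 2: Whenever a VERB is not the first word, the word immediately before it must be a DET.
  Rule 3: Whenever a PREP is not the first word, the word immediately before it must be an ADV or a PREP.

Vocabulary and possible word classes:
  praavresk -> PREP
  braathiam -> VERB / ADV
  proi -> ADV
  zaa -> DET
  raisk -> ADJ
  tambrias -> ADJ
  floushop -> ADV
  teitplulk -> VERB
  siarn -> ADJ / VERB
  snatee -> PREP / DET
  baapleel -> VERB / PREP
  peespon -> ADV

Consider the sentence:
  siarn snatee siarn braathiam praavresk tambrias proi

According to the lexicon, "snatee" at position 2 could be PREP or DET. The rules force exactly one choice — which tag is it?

DET

Candidates per position — 1:siarn {ADJ,VERB}; 2:snatee {PREP,DET}; 3:siarn {ADJ,VERB}; 4:braathiam {VERB,ADV}; 5:praavresk {PREP}; 6:tambrias {ADJ}; 7:proi {ADV}.
Word 1 cannot be VERB — rule 1 would then fail for every completion. It is ADJ.
Word 2 cannot be PREP — rule 3 would then fail for every completion. It is DET.
Word 3 cannot be VERB — rule 1 would then fail for every completion. It is ADJ.
Word 4 cannot be VERB — rule 2 would then fail for every completion. It is ADV.
The unique satisfying tagging is: ADJ DET ADJ ADV PREP ADJ ADV.
Checking: rule 1 ✓; rule 2 ✓; rule 3 ✓.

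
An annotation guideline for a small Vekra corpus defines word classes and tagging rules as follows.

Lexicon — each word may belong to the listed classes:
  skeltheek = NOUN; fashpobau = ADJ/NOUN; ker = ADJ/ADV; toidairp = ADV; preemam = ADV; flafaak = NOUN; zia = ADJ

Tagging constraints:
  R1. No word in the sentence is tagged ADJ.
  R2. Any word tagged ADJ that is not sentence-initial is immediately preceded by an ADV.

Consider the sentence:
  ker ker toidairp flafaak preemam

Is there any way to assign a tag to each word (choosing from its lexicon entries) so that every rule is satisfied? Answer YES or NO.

Candidates per position — 1:ker {ADJ,ADV}; 2:ker {ADJ,ADV}; 3:toidairp {ADV}; 4:flafaak {NOUN}; 5:preemam {ADV}.
One satisfying assignment: ADV ADV ADV NOUN ADV.
Verifying each rule — rule 1 ok; rule 2 ok.

YES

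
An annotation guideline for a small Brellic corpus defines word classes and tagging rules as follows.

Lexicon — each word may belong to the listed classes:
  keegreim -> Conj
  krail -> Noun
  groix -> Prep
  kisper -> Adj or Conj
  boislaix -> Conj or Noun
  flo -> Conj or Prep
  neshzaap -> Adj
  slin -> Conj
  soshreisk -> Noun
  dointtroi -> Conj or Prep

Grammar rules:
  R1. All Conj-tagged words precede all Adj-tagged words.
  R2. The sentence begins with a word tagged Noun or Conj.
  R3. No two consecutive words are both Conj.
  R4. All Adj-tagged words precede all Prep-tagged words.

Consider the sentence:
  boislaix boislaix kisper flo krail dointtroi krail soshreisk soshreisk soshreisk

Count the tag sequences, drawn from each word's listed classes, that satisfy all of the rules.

Candidates per position — 1:boislaix {Conj,Noun}; 2:boislaix {Conj,Noun}; 3:kisper {Adj,Conj}; 4:flo {Conj,Prep}; 5:krail {Noun}; 6:dointtroi {Conj,Prep}; 7:krail {Noun}; 8:soshreisk {Noun}; 9:soshreisk {Noun}; 10:soshreisk {Noun}.
There are 32 candidate sequences in total.
Checking each against the rules leaves 7 sequences.
Count = 7.

7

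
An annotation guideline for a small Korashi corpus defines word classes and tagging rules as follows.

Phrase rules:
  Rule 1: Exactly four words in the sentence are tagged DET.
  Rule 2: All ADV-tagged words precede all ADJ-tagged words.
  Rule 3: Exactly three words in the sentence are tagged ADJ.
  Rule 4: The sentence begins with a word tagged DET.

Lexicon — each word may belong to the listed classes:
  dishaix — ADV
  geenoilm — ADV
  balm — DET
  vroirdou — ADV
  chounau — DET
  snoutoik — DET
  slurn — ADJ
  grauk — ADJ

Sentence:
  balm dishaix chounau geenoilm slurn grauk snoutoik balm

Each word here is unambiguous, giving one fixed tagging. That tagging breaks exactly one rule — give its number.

Fixed tagging: DET ADV DET ADV ADJ ADJ DET DET.
Checking each rule: R1 holds, R2 holds, R3 violated, R4 holds.
Only rule 3 fails.

3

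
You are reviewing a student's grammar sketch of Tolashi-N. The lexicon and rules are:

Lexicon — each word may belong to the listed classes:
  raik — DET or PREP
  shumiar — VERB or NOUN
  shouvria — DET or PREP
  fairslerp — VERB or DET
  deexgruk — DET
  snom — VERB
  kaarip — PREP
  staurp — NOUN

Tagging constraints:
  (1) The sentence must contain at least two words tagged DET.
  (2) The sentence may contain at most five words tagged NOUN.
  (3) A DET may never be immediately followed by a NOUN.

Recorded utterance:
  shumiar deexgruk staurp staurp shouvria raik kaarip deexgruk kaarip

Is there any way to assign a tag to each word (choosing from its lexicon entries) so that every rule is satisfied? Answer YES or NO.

NO

Candidates per position — 1:shumiar {VERB,NOUN}; 2:deexgruk {DET}; 3:staurp {NOUN}; 4:staurp {NOUN}; 5:shouvria {DET,PREP}; 6:raik {DET,PREP}; 7:kaarip {PREP}; 8:deexgruk {DET}; 9:kaarip {PREP}.
Rule 3 cannot be satisfied by any choice of tags from the lexicon.
So there is no consistent tagging.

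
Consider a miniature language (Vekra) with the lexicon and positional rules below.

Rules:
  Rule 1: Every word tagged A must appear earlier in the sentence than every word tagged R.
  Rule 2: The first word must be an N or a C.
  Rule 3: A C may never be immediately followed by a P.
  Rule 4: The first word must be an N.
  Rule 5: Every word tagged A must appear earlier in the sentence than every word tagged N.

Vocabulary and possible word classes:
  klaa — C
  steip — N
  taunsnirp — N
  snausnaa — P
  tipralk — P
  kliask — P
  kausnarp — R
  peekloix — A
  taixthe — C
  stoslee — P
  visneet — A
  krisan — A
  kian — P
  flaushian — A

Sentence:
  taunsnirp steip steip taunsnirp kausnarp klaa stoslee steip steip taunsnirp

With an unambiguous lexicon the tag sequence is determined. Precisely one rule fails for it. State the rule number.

3

Fixed tagging: N N N N R C P N N N.
Rule check: R1 holds, R2 holds, R3 violated, R4 holds, R5 holds.
Only rule 3 fails.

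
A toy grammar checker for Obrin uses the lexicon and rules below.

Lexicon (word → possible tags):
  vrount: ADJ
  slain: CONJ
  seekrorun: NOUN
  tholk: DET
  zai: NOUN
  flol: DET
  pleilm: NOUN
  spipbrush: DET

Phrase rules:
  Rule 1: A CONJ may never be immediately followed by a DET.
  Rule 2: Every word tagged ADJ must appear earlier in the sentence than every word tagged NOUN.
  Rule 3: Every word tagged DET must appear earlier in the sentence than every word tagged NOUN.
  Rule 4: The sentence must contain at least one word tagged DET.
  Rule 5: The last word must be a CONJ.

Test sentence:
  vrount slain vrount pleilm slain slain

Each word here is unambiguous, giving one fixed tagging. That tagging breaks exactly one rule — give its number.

4

Fixed tagging: ADJ CONJ ADJ NOUN CONJ CONJ.
Rule check: R1 holds, R2 holds, R3 holds, R4 violated, R5 holds.
Only rule 4 fails.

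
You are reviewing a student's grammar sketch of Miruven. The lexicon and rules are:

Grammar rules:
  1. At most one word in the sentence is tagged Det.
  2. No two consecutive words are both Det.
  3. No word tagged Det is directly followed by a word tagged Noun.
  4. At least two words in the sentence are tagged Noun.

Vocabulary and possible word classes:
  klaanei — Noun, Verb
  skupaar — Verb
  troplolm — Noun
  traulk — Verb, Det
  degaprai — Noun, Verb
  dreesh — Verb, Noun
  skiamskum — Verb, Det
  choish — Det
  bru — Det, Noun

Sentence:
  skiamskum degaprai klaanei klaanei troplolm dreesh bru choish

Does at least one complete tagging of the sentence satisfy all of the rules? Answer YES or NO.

YES

Candidates per position — 1:skiamskum {Verb,Det}; 2:degaprai {Noun,Verb}; 3:klaanei {Noun,Verb}; 4:klaanei {Noun,Verb}; 5:troplolm {Noun}; 6:dreesh {Verb,Noun}; 7:bru {Det,Noun}; 8:choish {Det}.
One satisfying assignment: Verb Noun Noun Noun Noun Noun Noun Det.
Checking: rule 1 holds; rule 2 holds; rule 3 holds; rule 4 holds.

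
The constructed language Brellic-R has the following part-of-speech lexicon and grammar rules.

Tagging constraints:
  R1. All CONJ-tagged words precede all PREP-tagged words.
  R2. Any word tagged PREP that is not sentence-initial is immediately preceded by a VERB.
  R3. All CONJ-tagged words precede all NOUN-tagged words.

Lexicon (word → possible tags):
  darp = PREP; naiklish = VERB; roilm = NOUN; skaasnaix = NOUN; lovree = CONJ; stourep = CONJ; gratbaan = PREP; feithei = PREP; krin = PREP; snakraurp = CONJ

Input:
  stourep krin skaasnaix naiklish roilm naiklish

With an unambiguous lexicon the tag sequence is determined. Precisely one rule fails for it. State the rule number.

2

Fixed tagging: CONJ PREP NOUN VERB NOUN VERB.
Rule check: R1 ok, R2 fails, R3 ok.
Only rule 2 fails.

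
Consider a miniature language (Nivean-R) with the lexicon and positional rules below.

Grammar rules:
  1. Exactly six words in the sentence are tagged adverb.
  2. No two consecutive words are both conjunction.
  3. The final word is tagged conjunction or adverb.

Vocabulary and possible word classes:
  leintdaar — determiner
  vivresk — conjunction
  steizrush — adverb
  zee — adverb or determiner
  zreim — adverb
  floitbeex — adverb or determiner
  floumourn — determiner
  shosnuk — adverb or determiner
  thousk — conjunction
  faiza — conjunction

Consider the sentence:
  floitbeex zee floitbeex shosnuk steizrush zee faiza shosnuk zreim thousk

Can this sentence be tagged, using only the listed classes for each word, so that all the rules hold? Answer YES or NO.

YES

Candidates per position — 1:floitbeex {adverb,determiner}; 2:zee {adverb,determiner}; 3:floitbeex {adverb,determiner}; 4:shosnuk {adverb,determiner}; 5:steizrush {adverb}; 6:zee {adverb,determiner}; 7:faiza {conjunction}; 8:shosnuk {adverb,determiner}; 9:zreim {adverb}; 10:thousk {conjunction}.
One satisfying assignment: adverb adverb adverb adverb adverb determiner conjunction determiner adverb conjunction.
Verifying each rule — rule 1 ✓; rule 2 ✓; rule 3 ✓.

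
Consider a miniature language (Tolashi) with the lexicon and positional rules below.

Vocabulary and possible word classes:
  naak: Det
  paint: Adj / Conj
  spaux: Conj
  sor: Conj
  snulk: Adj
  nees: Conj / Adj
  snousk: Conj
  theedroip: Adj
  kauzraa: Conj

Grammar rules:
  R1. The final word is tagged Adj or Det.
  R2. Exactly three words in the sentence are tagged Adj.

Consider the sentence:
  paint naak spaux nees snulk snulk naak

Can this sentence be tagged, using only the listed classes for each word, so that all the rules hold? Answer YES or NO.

Candidates per position — 1:paint {Adj,Conj}; 2:naak {Det}; 3:spaux {Conj}; 4:nees {Conj,Adj}; 5:snulk {Adj}; 6:snulk {Adj}; 7:naak {Det}.
One satisfying assignment: Conj Det Conj Adj Adj Adj Det.
Check: rule 1 ✓; rule 2 ✓.

YES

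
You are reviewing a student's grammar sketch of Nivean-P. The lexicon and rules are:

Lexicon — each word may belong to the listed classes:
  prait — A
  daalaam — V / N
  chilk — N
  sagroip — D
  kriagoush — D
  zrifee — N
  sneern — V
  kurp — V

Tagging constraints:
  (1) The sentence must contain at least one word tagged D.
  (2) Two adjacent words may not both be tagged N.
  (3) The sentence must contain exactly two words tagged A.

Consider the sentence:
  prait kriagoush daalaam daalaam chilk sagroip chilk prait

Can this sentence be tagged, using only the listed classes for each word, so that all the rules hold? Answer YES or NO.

Candidates per position — 1:prait {A}; 2:kriagoush {D}; 3:daalaam {V,N}; 4:daalaam {V,N}; 5:chilk {N}; 6:sagroip {D}; 7:chilk {N}; 8:prait {A}.
One satisfying assignment: A D V V N D N A.
Check: rule 1 satisfied; rule 2 satisfied; rule 3 satisfied.

YES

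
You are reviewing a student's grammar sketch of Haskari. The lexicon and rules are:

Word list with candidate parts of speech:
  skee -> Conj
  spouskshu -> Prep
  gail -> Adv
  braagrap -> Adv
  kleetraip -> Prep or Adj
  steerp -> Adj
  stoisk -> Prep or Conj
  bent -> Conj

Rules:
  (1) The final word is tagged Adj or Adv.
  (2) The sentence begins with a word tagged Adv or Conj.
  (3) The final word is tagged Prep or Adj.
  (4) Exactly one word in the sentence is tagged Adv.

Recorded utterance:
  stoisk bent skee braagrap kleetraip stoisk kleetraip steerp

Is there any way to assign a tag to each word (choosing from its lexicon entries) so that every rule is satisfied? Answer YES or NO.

Candidates per position — 1:stoisk {Prep,Conj}; 2:bent {Conj}; 3:skee {Conj}; 4:braagrap {Adv}; 5:kleetraip {Prep,Adj}; 6:stoisk {Prep,Conj}; 7:kleetraip {Prep,Adj}; 8:steerp {Adj}.
One satisfying assignment: Conj Conj Conj Adv Prep Conj Adj Adj.
Verifying each rule — rule 1 ✓; rule 2 ✓; rule 3 ✓; rule 4 ✓.

YES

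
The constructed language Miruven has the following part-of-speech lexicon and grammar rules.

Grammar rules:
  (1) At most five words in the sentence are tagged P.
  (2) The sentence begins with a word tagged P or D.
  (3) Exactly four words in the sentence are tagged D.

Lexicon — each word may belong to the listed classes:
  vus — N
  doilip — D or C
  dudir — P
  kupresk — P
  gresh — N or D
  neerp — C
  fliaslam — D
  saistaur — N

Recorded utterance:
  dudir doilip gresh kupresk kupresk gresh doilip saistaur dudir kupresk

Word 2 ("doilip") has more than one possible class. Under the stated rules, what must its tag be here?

Candidates per position — 1:dudir {P}; 2:doilip {D,C}; 3:gresh {N,D}; 4:kupresk {P}; 5:kupresk {P}; 6:gresh {N,D}; 7:doilip {D,C}; 8:saistaur {N}; 9:dudir {P}; 10:kupresk {P}.
If word 2 were C, no tagging could satisfy rule 3; so word 2 is D.
If word 3 were N, no tagging could satisfy rule 3; so word 3 is D.
If word 6 were N, no tagging could satisfy rule 3; so word 6 is D.
If word 7 were C, no tagging could satisfy rule 3; so word 7 is D.
So the tagging must be: P D D P P D D N P P.
Verifying each rule — rule 1 satisfied; rule 2 satisfied; rule 3 satisfied.

D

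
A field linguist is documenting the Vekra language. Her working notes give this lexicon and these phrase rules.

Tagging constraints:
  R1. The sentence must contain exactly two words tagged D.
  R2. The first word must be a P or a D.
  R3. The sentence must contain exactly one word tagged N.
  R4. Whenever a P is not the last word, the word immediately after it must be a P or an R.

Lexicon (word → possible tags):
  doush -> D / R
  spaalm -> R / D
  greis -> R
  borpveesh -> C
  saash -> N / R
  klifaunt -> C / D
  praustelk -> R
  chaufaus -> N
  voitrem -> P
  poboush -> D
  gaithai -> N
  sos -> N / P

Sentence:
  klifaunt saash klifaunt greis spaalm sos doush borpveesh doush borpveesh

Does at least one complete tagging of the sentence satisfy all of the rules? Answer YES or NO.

YES

Candidates per position — 1:klifaunt {C,D}; 2:saash {N,R}; 3:klifaunt {C,D}; 4:greis {R}; 5:spaalm {R,D}; 6:sos {N,P}; 7:doush {D,R}; 8:borpveesh {C}; 9:doush {D,R}; 10:borpveesh {C}.
One satisfying assignment: D N C R R P R C D C.
Checking: rule 1 holds; rule 2 holds; rule 3 holds; rule 4 holds.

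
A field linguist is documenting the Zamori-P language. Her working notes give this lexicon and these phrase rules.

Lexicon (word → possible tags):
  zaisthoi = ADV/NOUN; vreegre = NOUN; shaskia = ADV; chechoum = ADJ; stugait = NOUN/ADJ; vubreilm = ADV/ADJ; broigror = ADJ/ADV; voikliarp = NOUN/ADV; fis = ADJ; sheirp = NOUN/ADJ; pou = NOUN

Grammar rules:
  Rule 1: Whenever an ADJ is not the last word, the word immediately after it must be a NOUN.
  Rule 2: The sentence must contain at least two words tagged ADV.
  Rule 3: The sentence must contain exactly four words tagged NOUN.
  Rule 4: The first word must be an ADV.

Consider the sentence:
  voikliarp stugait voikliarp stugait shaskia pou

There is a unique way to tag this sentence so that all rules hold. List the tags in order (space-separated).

Candidates per position — 1:voikliarp {NOUN,ADV}; 2:stugait {NOUN,ADJ}; 3:voikliarp {NOUN,ADV}; 4:stugait {NOUN,ADJ}; 5:shaskia {ADV}; 6:pou {NOUN}.
Word 1 cannot be NOUN — rule 4 would then fail for every completion. It is ADV.
Word 2 cannot be ADJ — rule 3 would then fail for every completion. It is NOUN.
Word 3 cannot be ADV — rule 3 would then fail for every completion. It is NOUN.
Word 4 cannot be ADJ — rule 1 would then fail for every completion. It is NOUN.
The unique satisfying tagging is: ADV NOUN NOUN NOUN ADV NOUN.
Rule-by-rule: rule 1 holds; rule 2 holds; rule 3 holds; rule 4 holds.

ADV NOUN NOUN NOUN ADV NOUN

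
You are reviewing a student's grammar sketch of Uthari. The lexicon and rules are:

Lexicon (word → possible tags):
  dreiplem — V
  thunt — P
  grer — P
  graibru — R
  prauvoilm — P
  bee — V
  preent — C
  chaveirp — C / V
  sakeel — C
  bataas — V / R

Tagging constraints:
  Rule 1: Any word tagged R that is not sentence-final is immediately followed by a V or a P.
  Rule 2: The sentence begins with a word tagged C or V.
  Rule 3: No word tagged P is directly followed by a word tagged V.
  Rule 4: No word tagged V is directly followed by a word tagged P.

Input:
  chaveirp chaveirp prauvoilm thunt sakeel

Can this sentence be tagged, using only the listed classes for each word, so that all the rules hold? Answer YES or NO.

Candidates per position — 1:chaveirp {C,V}; 2:chaveirp {C,V}; 3:prauvoilm {P}; 4:thunt {P}; 5:sakeel {C}.
One satisfying assignment: V C P P C.
Checking: rule 1 ✓; rule 2 ✓; rule 3 ✓; rule 4 ✓.

YES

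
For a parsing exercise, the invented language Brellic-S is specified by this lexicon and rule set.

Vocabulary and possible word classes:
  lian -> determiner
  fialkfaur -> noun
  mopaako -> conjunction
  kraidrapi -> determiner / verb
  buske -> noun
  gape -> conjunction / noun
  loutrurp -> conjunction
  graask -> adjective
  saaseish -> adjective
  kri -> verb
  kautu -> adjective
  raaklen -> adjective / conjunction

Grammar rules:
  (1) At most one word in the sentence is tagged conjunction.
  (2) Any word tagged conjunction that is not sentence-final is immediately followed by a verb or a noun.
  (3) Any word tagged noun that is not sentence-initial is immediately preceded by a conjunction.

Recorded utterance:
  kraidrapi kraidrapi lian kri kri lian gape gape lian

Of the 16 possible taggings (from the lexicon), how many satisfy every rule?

Candidates per position — 1:kraidrapi {determiner,verb}; 2:kraidrapi {determiner,verb}; 3:lian {determiner}; 4:kri {verb}; 5:kri {verb}; 6:lian {determiner}; 7:gape {conjunction,noun}; 8:gape {conjunction,noun}; 9:lian {determiner}.
There are 16 candidate sequences in total.
The sequences that satisfy every rule: determiner determiner determiner verb verb determiner conjunction noun determiner; determiner verb determiner verb verb determiner conjunction noun determiner; verb determiner determiner verb verb determiner conjunction noun determiner; verb verb determiner verb verb determiner conjunction noun determiner.
Count = 4.

4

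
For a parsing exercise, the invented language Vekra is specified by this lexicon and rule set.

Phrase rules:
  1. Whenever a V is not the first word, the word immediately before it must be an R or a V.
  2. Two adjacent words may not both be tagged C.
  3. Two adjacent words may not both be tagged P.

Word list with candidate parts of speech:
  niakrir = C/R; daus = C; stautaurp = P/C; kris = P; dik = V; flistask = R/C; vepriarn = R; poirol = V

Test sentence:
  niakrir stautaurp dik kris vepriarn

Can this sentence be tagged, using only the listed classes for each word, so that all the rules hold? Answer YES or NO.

Candidates per position — 1:niakrir {C,R}; 2:stautaurp {P,C}; 3:dik {V}; 4:kris {P}; 5:vepriarn {R}.
Rule 1 cannot be satisfied by any choice of tags from the lexicon.
So there is no consistent tagging.

NO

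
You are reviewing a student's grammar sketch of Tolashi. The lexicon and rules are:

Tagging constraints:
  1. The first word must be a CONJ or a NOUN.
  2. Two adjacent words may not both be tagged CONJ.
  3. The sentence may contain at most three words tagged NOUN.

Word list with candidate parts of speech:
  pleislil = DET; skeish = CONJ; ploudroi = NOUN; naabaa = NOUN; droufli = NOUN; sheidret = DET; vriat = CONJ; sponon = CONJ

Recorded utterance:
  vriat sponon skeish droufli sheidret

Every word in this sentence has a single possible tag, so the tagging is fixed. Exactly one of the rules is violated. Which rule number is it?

Fixed tagging: CONJ CONJ CONJ NOUN DET.
Checking each rule: R1 pass, R2 fail, R3 pass.
Only rule 2 fails.

2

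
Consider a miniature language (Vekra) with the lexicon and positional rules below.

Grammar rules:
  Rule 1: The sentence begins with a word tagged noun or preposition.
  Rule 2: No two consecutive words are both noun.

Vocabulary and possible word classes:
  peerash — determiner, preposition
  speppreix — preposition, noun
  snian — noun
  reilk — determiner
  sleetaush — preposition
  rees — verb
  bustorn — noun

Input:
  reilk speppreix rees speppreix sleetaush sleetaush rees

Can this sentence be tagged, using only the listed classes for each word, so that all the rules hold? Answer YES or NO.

Candidates per position — 1:reilk {determiner}; 2:speppreix {preposition,noun}; 3:rees {verb}; 4:speppreix {preposition,noun}; 5:sleetaush {preposition}; 6:sleetaush {preposition}; 7:rees {verb}.
Rule 1 cannot be satisfied by any choice of tags from the lexicon.
So there is no consistent tagging.

NO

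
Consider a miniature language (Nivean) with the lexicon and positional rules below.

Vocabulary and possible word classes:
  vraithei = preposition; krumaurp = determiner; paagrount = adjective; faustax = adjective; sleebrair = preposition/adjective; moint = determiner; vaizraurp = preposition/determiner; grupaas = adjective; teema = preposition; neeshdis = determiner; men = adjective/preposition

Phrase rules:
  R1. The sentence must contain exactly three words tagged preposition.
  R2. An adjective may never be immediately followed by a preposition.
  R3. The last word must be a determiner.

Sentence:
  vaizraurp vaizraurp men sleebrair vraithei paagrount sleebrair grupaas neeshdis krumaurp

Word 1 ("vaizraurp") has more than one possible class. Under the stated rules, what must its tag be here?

Candidates per position — 1:vaizraurp {preposition,determiner}; 2:vaizraurp {preposition,determiner}; 3:men {adjective,preposition}; 4:sleebrair {preposition,adjective}; 5:vraithei {preposition}; 6:paagrount {adjective}; 7:sleebrair {preposition,adjective}; 8:grupaas {adjective}; 9:neeshdis {determiner}; 10:krumaurp {determiner}.
If word 3 were adjective, no tagging could satisfy rule 2; so word 3 is preposition.
If word 4 were adjective, no tagging could satisfy rule 2; so word 4 is preposition.
If word 7 were preposition, no tagging could satisfy rule 1; so word 7 is adjective.
If word 1 were preposition, no tagging could satisfy rule 1; so word 1 is determiner.
If word 2 were preposition, no tagging could satisfy rule 1; so word 2 is determiner.
That leaves exactly one tagging: determiner determiner preposition preposition preposition adjective adjective adjective determiner determiner.
Verifying each rule — rule 1 satisfied; rule 2 satisfied; rule 3 satisfied.

determiner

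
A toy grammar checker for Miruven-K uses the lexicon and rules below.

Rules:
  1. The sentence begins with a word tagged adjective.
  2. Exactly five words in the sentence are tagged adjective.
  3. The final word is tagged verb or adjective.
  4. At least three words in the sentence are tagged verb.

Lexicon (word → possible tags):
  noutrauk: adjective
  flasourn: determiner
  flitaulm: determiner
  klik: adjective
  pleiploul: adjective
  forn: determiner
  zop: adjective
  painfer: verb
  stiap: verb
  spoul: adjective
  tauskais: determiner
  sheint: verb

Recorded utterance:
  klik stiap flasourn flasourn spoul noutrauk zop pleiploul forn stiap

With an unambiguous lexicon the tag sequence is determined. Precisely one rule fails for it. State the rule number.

Fixed tagging: adjective verb determiner determiner adjective adjective adjective adjective determiner verb.
Rule check: R1 ✓, R2 ✓, R3 ✓, R4 ✗.
Only rule 4 fails.

4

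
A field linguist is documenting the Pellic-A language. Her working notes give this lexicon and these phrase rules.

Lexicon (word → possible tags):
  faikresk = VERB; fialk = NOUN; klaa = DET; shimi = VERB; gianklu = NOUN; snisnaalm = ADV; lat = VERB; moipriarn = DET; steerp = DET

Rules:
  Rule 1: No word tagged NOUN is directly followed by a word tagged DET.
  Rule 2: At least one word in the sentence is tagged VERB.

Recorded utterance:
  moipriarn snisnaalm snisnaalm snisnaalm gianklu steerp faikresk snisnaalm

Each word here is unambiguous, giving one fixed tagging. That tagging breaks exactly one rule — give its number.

Fixed tagging: DET ADV ADV ADV NOUN DET VERB ADV.
Rule check: R1 ✗, R2 ✓.
Only rule 1 fails.

1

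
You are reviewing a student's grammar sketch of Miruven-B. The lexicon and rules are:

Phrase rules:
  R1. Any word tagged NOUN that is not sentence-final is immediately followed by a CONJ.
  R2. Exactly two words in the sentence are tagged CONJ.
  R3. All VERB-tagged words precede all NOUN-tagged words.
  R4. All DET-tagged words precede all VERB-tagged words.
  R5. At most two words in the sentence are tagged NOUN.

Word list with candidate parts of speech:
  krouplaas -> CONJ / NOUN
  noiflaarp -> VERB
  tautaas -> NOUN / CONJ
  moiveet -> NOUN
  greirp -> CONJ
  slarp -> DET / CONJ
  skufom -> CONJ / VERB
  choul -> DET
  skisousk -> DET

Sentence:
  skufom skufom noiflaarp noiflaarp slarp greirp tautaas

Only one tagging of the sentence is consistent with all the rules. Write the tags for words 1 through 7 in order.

Candidates per position — 1:skufom {CONJ,VERB}; 2:skufom {CONJ,VERB}; 3:noiflaarp {VERB}; 4:noiflaarp {VERB}; 5:slarp {DET,CONJ}; 6:greirp {CONJ}; 7:tautaas {NOUN,CONJ}.
At position 5, choosing DET makes rule 4 impossible to satisfy; hence CONJ.
At position 7, choosing CONJ makes rule 2 impossible to satisfy; hence NOUN.
At position 1, choosing CONJ makes rule 2 impossible to satisfy; hence VERB.
At position 2, choosing CONJ makes rule 2 impossible to satisfy; hence VERB.
That leaves exactly one tagging: VERB VERB VERB VERB CONJ CONJ NOUN.
Verifying each rule — rule 1 satisfied; rule 2 satisfied; rule 3 satisfied; rule 4 satisfied; rule 5 satisfied.

VERB VERB VERB VERB CONJ CONJ NOUN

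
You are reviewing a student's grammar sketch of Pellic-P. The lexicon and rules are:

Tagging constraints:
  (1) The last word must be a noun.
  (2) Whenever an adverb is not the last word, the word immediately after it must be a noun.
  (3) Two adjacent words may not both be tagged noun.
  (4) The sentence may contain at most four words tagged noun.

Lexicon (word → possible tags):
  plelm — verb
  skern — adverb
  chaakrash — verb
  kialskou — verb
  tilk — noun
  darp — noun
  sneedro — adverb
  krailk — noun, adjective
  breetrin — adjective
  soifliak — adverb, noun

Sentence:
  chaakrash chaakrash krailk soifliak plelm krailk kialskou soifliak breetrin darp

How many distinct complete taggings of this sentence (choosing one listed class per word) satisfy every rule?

Candidates per position — 1:chaakrash {verb}; 2:chaakrash {verb}; 3:krailk {noun,adjective}; 4:soifliak {adverb,noun}; 5:plelm {verb}; 6:krailk {noun,adjective}; 7:kialskou {verb}; 8:soifliak {adverb,noun}; 9:breetrin {adjective}; 10:darp {noun}.
There are 16 candidate sequences in total.
The sequences that satisfy every rule: verb verb adjective noun verb noun verb noun adjective noun; verb verb adjective noun verb adjective verb noun adjective noun.
Count = 2.

2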